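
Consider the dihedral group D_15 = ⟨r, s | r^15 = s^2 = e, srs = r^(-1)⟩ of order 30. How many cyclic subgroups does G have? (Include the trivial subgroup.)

A cyclic subgroup of order d is generated by each of its φ(d) elements of order d, so the cyclic subgroups of order d number (#elements of order d)/φ(d).
Cyclic subgroups by order — order 1: 1; order 2: 15; order 3: 1; order 5: 1; order 15: 1.
Total: 19.

19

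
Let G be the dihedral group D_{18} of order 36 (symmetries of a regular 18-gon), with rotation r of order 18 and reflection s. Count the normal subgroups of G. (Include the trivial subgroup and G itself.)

G has 45 subgroups. Checking conjugation-invariance by order — order 1: 1/1 normal; order 2: 1/19 normal; order 3: 1/1 normal; order 4: 0/9 normal; order 6: 1/7 normal; order 9: 1/1 normal; order 12: 0/3 normal; order 18: 3/3 normal; order 36: 1/1 normal.
Total normal subgroups: 9.

9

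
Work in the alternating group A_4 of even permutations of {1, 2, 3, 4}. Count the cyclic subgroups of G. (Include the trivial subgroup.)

8

Each element a generates a cyclic subgroup ⟨a⟩; distinct elements may generate the same one (a cyclic group of order d has φ(d) generators).
Cyclic subgroups by order — order 1: 1; order 2: 3; order 3: 4.
Total: 8.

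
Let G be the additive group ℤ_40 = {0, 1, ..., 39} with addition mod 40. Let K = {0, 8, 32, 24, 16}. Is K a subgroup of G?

|K| = 5 divides |G| = 40, consistent with Lagrange.
K contains the identity, every element's inverse is in K, and K is closed under +: it is a subgroup.
In fact K = ⟨16⟩.

Yes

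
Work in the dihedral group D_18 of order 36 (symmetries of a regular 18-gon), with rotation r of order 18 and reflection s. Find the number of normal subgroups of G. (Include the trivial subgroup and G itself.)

G has 45 subgroups. Checking conjugation-invariance by order — order 1: 1/1 normal; order 2: 1/19 normal; order 3: 1/1 normal; order 4: 0/9 normal; order 6: 1/7 normal; order 9: 1/1 normal; order 12: 0/3 normal; order 18: 3/3 normal; order 36: 1/1 normal.
Total normal subgroups: 9.

9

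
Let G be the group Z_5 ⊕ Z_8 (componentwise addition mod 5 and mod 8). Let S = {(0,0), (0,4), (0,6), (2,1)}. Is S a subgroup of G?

(2,1) ∈ S but its inverse (3,7) ∉ S, so S is not a subgroup.

No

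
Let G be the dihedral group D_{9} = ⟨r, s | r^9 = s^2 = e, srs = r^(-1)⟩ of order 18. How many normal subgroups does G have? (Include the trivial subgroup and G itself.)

4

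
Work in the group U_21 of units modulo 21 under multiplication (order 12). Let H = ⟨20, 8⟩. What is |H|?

|⟨20⟩| = 2 and |⟨8⟩| = 2, so |H| is a multiple of lcm(2, 2) = 2 and divides |G| = 12.
Closing under the operation: H = {1, 8, 13, 20}, so |H| = 4.

4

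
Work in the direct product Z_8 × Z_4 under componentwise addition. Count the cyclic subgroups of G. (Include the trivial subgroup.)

14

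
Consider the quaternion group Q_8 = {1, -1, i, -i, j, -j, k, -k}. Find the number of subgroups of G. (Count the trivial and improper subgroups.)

6

|G| = 8, so by Lagrange every subgroup order divides 8. Divisors: 1, 2, 4, 8.
Subgroups by order — order 1: 1; order 2: 1; order 4: 3; order 8: 1.
Total: 1 + 1 + 3 + 1 = 6.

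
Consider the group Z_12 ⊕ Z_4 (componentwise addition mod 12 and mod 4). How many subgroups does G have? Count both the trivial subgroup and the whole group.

|G| = 48, so by Lagrange every subgroup order divides 48. Divisors: 1, 2, 3, 4, 6, 8, 12, 16, 24, 48.
Subgroups by order — order 1: 1; order 2: 3; order 3: 1; order 4: 7; order 6: 3; order 8: 3; order 12: 7; order 16: 1; order 24: 3; order 48: 1.
Total: 1 + 3 + 1 + 7 + 3 + 3 + 7 + 1 + 3 + 1 = 30.

30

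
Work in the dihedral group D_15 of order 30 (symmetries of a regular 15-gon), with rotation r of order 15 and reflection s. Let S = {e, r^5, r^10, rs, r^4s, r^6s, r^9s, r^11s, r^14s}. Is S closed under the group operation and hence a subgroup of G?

|S| = 9 does not divide |G| = 30, so by Lagrange S is not a subgroup.

No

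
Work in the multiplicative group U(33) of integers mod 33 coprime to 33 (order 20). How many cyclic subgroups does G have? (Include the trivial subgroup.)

Group the elements of G by the cyclic subgroup they generate; each cyclic subgroup of order d accounts for φ(d) elements.
Cyclic subgroups by order — order 1: 1; order 2: 3; order 5: 1; order 10: 3.
Total: 8.

8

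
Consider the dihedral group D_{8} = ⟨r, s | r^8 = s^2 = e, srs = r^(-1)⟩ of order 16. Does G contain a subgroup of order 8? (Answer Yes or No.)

Yes

8 | 16. A subgroup of order 8 is {e, r, r^2, r^3, r^4, r^5, r^6, r^7}.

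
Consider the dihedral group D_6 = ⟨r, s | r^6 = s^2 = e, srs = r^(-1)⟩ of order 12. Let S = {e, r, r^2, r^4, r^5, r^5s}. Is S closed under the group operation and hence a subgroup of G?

No

Closure fails: r^4 · r^5 = r^3 ∉ S. So S is not a subgroup.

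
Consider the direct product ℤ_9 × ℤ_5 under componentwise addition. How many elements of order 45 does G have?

An element (a,b) has order lcm(ord(a), ord(b)); count pairs with lcm equal to 45.
Enumerating gives 24 such elements.

24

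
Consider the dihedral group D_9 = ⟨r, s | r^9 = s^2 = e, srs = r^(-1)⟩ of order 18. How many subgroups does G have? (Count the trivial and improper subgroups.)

16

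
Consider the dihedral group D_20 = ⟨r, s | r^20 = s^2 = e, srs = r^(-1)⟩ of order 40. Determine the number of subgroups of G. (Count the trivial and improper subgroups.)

|G| = 40, so by Lagrange every subgroup order divides 40. Divisors: 1, 2, 4, 5, 8, 10, 20, 40.
Subgroups by order — order 1: 1; order 2: 21; order 4: 11; order 5: 1; order 8: 5; order 10: 5; order 20: 3; order 40: 1.
Total: 1 + 21 + 11 + 1 + 5 + 5 + 3 + 1 = 48.

48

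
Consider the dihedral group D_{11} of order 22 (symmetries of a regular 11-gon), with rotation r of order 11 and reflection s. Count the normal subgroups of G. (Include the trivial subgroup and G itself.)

3

G has 14 subgroups. Checking conjugation-invariance by order — order 1: 1/1 normal; order 2: 0/11 normal; order 11: 1/1 normal; order 22: 1/1 normal.
Total normal subgroups: 3.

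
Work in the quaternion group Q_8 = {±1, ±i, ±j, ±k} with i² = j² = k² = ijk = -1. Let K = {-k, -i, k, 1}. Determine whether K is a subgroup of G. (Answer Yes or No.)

-i ∈ K but its inverse i ∉ K, so K is not a subgroup.

No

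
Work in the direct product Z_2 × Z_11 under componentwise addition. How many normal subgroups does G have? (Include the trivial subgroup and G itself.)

G is abelian, so every subgroup is normal.
G has 4 subgroups in total, hence 4 normal subgroups.

4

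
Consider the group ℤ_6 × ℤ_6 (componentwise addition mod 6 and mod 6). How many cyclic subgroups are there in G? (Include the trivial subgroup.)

Group the elements of G by the cyclic subgroup they generate; each cyclic subgroup of order d accounts for φ(d) elements.
Cyclic subgroups by order — order 1: 1; order 2: 3; order 3: 4; order 6: 12.
Total: 20.

20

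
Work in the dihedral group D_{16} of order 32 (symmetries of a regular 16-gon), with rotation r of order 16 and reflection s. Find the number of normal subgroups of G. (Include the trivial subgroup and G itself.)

8

G has 36 subgroups. Checking conjugation-invariance by order — order 1: 1/1 normal; order 2: 1/17 normal; order 4: 1/9 normal; order 8: 1/5 normal; order 16: 3/3 normal; order 32: 1/1 normal.
Total normal subgroups: 8.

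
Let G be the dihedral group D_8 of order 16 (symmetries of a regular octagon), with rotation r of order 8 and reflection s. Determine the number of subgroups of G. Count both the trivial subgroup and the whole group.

19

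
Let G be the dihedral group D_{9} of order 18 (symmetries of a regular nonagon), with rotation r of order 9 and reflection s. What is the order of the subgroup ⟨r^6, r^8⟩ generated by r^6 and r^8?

9

|⟨r^6⟩| = 3 and |⟨r^8⟩| = 9, so |H| is a multiple of lcm(3, 9) = 9 and divides |G| = 18.
Closing under the operation: H = {e, r, r^2, r^3, r^4, r^5, r^6, r^7, r^8}, so |H| = 9.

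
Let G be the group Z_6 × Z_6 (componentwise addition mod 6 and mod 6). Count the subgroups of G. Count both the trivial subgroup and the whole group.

30

|G| = 36, so by Lagrange every subgroup order divides 36. Divisors: 1, 2, 3, 4, 6, 9, 12, 18, 36.
Subgroups by order — order 1: 1; order 2: 3; order 3: 4; order 4: 1; order 6: 12; order 9: 1; order 12: 4; order 18: 3; order 36: 1.
Total: 1 + 3 + 4 + 1 + 12 + 1 + 4 + 3 + 1 = 30.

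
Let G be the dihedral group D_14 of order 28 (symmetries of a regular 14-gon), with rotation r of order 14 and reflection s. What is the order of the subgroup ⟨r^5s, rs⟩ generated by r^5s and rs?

14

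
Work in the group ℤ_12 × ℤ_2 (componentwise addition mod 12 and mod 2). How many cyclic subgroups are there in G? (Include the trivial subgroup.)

12

Group the elements of G by the cyclic subgroup they generate; each cyclic subgroup of order d accounts for φ(d) elements.
Cyclic subgroups by order — order 1: 1; order 2: 3; order 3: 1; order 4: 2; order 6: 3; order 12: 2.
Total: 12.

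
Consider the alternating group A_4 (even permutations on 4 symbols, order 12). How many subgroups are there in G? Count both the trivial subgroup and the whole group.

10

|G| = 12, so by Lagrange every subgroup order divides 12. Divisors: 1, 2, 3, 4, 6, 12.
Subgroups by order — order 1: 1; order 2: 3; order 3: 4; order 4: 1; order 6: 0; order 12: 1.
Total: 1 + 3 + 4 + 1 + 0 + 1 = 10.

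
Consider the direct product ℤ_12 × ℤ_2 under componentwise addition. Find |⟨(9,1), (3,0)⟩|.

8

|⟨(9,1)⟩| = 4 and |⟨(3,0)⟩| = 4, so |H| is a multiple of lcm(4, 4) = 4 and divides |G| = 24.
Closing under the operation: H = {(0,0), (0,1), (3,0), (3,1), (6,0), (6,1), (9,0), (9,1)}, so |H| = 8.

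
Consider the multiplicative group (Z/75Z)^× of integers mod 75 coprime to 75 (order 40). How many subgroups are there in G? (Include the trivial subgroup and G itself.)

16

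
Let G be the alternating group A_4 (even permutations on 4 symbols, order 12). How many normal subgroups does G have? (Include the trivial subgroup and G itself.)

3

G has 10 subgroups. Checking conjugation-invariance by order — order 1: 1/1 normal; order 2: 0/3 normal; order 3: 0/4 normal; order 4: 1/1 normal; order 12: 1/1 normal.
Total normal subgroups: 3.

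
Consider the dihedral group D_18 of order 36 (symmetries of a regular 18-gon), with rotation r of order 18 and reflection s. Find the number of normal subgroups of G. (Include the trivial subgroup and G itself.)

9

G has 45 subgroups. Checking conjugation-invariance by order — order 1: 1/1 normal; order 2: 1/19 normal; order 3: 1/1 normal; order 4: 0/9 normal; order 6: 1/7 normal; order 9: 1/1 normal; order 12: 0/3 normal; order 18: 3/3 normal; order 36: 1/1 normal.
Total normal subgroups: 9.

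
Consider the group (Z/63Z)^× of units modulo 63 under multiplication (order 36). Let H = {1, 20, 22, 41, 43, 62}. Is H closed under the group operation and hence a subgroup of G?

|H| = 6 divides |G| = 36, consistent with Lagrange.
H contains the identity, every element's inverse is in H, and H is closed under ·: it is a subgroup.
In fact H = ⟨20⟩.

Yes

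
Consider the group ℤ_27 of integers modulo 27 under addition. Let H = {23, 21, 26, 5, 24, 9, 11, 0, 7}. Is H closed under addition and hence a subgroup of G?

No

5 ∈ H but its inverse 22 ∉ H, so H is not a subgroup.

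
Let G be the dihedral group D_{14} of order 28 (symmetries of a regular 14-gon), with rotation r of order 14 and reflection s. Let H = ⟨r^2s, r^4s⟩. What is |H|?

|⟨r^2s⟩| = 2 and |⟨r^4s⟩| = 2, so |H| is a multiple of lcm(2, 2) = 2 and divides |G| = 28.
Closing under the operation: H = {e, r^2, r^4, r^6, r^8, r^10, r^12, s, r^2s, r^4s, r^6s, r^8s, r^10s, r^12s}, so |H| = 14.

14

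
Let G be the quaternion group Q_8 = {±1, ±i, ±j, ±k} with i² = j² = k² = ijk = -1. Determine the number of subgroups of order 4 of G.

3

|G| = 8 and 4 | 8, so subgroups of order 4 are possible by Lagrange.
The subgroups of order 4 are: {1, -1, i, -i}; {1, -1, j, -j}; {1, -1, k, -k}.
So G has 3 subgroups of order 4.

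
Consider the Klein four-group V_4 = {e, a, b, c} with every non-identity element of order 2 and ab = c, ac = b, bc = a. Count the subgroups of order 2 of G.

3

|G| = 4 and 2 | 4, so subgroups of order 2 are possible by Lagrange.
The subgroups of order 2 are: {e, a}; {e, b}; {e, c}.
So G has 3 subgroups of order 2.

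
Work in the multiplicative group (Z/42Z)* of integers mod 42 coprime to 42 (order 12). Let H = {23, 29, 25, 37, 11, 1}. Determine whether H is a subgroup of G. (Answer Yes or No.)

Yes

|H| = 6 divides |G| = 12, consistent with Lagrange.
H contains the identity, every element's inverse is in H, and H is closed under ·: it is a subgroup.
In fact H = ⟨23⟩.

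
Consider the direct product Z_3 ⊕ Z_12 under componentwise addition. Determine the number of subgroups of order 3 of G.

|G| = 36 and 3 | 36, so subgroups of order 3 are possible by Lagrange.
The subgroups of order 3 are: {(0,0), (0,4), (0,8)}; {(0,0), (1,0), (2,0)}; {(0,0), (1,4), (2,8)}; {(0,0), (1,8), (2,4)}.
So G has 4 subgroups of order 3.

4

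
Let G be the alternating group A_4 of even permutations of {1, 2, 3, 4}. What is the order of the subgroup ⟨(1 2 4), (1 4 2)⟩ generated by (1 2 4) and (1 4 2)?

3

|⟨(1 2 4)⟩| = 3 and |⟨(1 4 2)⟩| = 3, so |H| is a multiple of lcm(3, 3) = 3 and divides |G| = 12.
Closing under the operation: H = {e, (1 2 4), (1 4 2)}, so |H| = 3.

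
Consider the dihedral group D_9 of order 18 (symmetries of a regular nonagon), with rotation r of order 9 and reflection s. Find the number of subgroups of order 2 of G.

|G| = 18 and 2 | 18, so subgroups of order 2 are possible by Lagrange.
The subgroups of order 2 are: {e, r^2s}; {e, r^3s}; {e, r^4s}; {e, r^5s}; … (9 in all).
So G has 9 subgroups of order 2.

9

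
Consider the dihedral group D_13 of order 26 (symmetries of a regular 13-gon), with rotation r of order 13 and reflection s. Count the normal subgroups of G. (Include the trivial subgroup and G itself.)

3

G has 16 subgroups. Checking conjugation-invariance by order — order 1: 1/1 normal; order 2: 0/13 normal; order 13: 1/1 normal; order 26: 1/1 normal.
Total normal subgroups: 3.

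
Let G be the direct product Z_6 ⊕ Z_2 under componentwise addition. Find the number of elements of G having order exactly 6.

An element (a,b) has order lcm(ord(a), ord(b)); count pairs with lcm equal to 6.
Enumerating gives 6 such elements.

6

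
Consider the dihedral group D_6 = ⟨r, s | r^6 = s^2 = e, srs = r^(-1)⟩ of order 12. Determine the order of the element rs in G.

2

Computing powers of rs: the smallest k with (rs)^k = e is k = 2.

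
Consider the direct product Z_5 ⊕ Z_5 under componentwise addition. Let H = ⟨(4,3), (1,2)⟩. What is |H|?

|⟨(4,3)⟩| = 5 and |⟨(1,2)⟩| = 5, so |H| is a multiple of lcm(5, 5) = 5 and divides |G| = 25.
Closing under the operation: H = {(0,0), (1,2), (2,4), (3,1), (4,3)}, so |H| = 5.

5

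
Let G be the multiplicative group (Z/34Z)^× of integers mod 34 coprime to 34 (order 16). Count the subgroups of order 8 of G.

1

|G| = 16 and 8 | 16, so subgroups of order 8 are possible by Lagrange.
The subgroups of order 8 are: {1, 9, 13, 15, 19, 21, 25, 33}.
So G has 1 subgroup of order 8.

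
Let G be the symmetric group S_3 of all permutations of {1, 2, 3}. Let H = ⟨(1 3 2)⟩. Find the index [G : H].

2

|⟨(1 3 2)⟩| = 3 and |G| = 6.
By Lagrange, [G : H] = |G|/|H| = 6/3 = 2.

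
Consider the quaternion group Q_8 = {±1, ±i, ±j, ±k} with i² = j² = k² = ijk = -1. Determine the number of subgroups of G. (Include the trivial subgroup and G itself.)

|G| = 8, so by Lagrange every subgroup order divides 8. Divisors: 1, 2, 4, 8.
Subgroups by order — order 1: 1; order 2: 1; order 4: 3; order 8: 1.
Total: 1 + 1 + 3 + 1 = 6.

6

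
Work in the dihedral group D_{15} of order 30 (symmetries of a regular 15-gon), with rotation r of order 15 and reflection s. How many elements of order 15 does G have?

The elements of order 15 are: r, r^2, r^4, r^7, r^8, r^11, r^13, r^14.
That's 8.

8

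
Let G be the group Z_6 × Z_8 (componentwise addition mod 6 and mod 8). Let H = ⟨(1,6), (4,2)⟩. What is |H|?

|⟨(1,6)⟩| = 12 and |⟨(4,2)⟩| = 12, so |H| is a multiple of lcm(12, 12) = 12 and divides |G| = 48.
Closing under the operation: H = {(0,0), (0,2), (0,4), (0,6), (1,0), (1,2), (1,4), (1,6), (2,0), (2,2), (2,4), (2,6), (3,0), (3,2), (3,4), (3,6), (4,0), (4,2), (4,4), (4,6), (5,0), (5,2), (5,4), (5,6)}, so |H| = 24.

24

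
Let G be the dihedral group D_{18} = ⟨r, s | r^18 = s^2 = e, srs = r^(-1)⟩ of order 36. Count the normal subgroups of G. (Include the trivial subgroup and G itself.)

9

G has 45 subgroups. Checking conjugation-invariance by order — order 1: 1/1 normal; order 2: 1/19 normal; order 3: 1/1 normal; order 4: 0/9 normal; order 6: 1/7 normal; order 9: 1/1 normal; order 12: 0/3 normal; order 18: 3/3 normal; order 36: 1/1 normal.
Total normal subgroups: 9.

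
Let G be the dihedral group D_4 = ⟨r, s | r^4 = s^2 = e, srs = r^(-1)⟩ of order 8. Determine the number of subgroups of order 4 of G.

3

|G| = 8 and 4 | 8, so subgroups of order 4 are possible by Lagrange.
The subgroups of order 4 are: {e, r, r^2, r^3}; {e, r^2, s, r^2s}; {e, r^2, rs, r^3s}.
So G has 3 subgroups of order 4.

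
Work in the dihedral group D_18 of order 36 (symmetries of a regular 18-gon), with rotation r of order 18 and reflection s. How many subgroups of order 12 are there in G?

3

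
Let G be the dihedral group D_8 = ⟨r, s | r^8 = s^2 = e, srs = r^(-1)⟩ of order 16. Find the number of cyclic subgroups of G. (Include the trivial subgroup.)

Group the elements of G by the cyclic subgroup they generate; each cyclic subgroup of order d accounts for φ(d) elements.
Cyclic subgroups by order — order 1: 1; order 2: 9; order 4: 1; order 8: 1.
Total: 12.

12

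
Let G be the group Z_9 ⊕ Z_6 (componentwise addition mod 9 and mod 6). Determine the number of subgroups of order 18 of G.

4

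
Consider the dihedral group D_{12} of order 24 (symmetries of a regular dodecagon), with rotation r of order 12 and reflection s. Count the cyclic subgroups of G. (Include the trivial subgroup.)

Each element a generates a cyclic subgroup ⟨a⟩; distinct elements may generate the same one (a cyclic group of order d has φ(d) generators).
Cyclic subgroups by order — order 1: 1; order 2: 13; order 3: 1; order 4: 1; order 6: 1; order 12: 1.
Total: 18.

18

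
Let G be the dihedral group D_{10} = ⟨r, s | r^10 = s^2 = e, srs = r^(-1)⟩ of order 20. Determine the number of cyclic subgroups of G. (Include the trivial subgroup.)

Each element a generates a cyclic subgroup ⟨a⟩; distinct elements may generate the same one (a cyclic group of order d has φ(d) generators).
Cyclic subgroups by order — order 1: 1; order 2: 11; order 5: 1; order 10: 1.
Total: 14.

14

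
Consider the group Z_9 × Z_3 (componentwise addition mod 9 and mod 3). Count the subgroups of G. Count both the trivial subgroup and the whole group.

10

|G| = 27, so by Lagrange every subgroup order divides 27. Divisors: 1, 3, 9, 27.
Subgroups by order — order 1: 1; order 3: 4; order 9: 4; order 27: 1.
Total: 1 + 4 + 4 + 1 = 10.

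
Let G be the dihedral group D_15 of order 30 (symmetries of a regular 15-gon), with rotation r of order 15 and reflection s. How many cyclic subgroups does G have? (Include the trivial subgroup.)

Each element a generates a cyclic subgroup ⟨a⟩; distinct elements may generate the same one (a cyclic group of order d has φ(d) generators).
Cyclic subgroups by order — order 1: 1; order 2: 15; order 3: 1; order 5: 1; order 15: 1.
Total: 19.

19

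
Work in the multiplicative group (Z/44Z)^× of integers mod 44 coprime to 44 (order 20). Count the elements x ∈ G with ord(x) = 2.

3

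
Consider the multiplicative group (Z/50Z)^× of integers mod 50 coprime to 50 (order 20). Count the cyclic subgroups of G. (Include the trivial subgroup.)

6

Each element a generates a cyclic subgroup ⟨a⟩; distinct elements may generate the same one (a cyclic group of order d has φ(d) generators).
Cyclic subgroups by order — order 1: 1; order 2: 1; order 4: 1; order 5: 1; order 10: 1; order 20: 1.
Total: 6.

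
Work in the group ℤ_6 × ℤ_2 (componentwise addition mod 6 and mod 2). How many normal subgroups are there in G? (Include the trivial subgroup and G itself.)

10

G is abelian, so every subgroup is normal.
G has 10 subgroups in total, hence 10 normal subgroups.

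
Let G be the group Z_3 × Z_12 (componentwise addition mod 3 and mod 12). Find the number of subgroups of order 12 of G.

4

|G| = 36 and 12 | 36, so subgroups of order 12 are possible by Lagrange.
The subgroups of order 12 are: {(0,0), (0,1), (0,2), (0,3), (0,4), (0,5), (0,6), (0,7), (0,8), (0,9), (0,10), (0,11)}; {(0,0), (0,3), (0,6), (0,9), (1,0), (1,3), (1,6), (1,9), (2,0), (2,3), (2,6), (2,9)}; {(0,0), (0,3), (0,6), (0,9), (1,1), (1,4), (1,7), (1,10), (2,2), (2,5), (2,8), (2,11)}; {(0,0), (0,3), (0,6), (0,9), (1,2), (1,5), (1,8), (1,11), (2,1), (2,4), (2,7), (2,10)}.
So G has 4 subgroups of order 12.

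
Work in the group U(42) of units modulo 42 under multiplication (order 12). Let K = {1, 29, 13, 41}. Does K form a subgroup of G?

|K| = 4 divides |G| = 12, consistent with Lagrange.
K contains the identity, every element's inverse is in K, and K is closed under ·: it is a subgroup.

Yes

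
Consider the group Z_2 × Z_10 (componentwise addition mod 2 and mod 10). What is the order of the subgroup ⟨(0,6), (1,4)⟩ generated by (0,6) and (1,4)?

10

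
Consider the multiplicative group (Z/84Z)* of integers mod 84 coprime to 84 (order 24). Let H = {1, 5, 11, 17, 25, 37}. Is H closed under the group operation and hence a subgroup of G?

No

11 ∈ H but its inverse 23 ∉ H, so H is not a subgroup.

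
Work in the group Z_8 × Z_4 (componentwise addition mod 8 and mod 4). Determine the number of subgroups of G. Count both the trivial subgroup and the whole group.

|G| = 32, so by Lagrange every subgroup order divides 32. Divisors: 1, 2, 4, 8, 16, 32.
Subgroups by order — order 1: 1; order 2: 3; order 4: 7; order 8: 7; order 16: 3; order 32: 1.
Total: 1 + 3 + 7 + 7 + 3 + 1 = 22.

22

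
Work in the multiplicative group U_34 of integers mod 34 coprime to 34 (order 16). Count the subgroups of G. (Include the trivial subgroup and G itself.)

|G| = 16, so by Lagrange every subgroup order divides 16. Divisors: 1, 2, 4, 8, 16.
Subgroups by order — order 1: 1; order 2: 1; order 4: 1; order 8: 1; order 16: 1.
Total: 1 + 1 + 1 + 1 + 1 = 5.

5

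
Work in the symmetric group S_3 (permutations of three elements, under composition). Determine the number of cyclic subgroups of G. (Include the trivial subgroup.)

5

Each element a generates a cyclic subgroup ⟨a⟩; distinct elements may generate the same one (a cyclic group of order d has φ(d) generators).
Cyclic subgroups by order — order 1: 1; order 2: 3; order 3: 1.
Total: 5.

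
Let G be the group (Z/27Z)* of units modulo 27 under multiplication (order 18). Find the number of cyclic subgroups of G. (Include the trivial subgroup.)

6

A cyclic subgroup of order d is generated by each of its φ(d) elements of order d, so the cyclic subgroups of order d number (#elements of order d)/φ(d).
Cyclic subgroups by order — order 1: 1; order 2: 1; order 3: 1; order 6: 1; order 9: 1; order 18: 1.
Total: 6.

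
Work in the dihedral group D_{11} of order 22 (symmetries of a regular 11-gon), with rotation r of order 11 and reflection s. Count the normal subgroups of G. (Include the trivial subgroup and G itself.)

G has 14 subgroups. Checking conjugation-invariance by order — order 1: 1/1 normal; order 2: 0/11 normal; order 11: 1/1 normal; order 22: 1/1 normal.
Total normal subgroups: 3.

3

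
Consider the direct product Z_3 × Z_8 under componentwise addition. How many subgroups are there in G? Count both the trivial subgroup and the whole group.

8

|G| = 24, so by Lagrange every subgroup order divides 24. Divisors: 1, 2, 3, 4, 6, 8, 12, 24.
Subgroups by order — order 1: 1; order 2: 1; order 3: 1; order 4: 1; order 6: 1; order 8: 1; order 12: 1; order 24: 1.
Total: 1 + 1 + 1 + 1 + 1 + 1 + 1 + 1 = 8.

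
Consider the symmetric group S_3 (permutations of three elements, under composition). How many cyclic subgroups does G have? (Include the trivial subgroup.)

5

Group the elements of G by the cyclic subgroup they generate; each cyclic subgroup of order d accounts for φ(d) elements.
Cyclic subgroups by order — order 1: 1; order 2: 3; order 3: 1.
Total: 5.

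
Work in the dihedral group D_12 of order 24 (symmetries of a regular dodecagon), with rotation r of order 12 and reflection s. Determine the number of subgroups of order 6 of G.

5

|G| = 24 and 6 | 24, so subgroups of order 6 are possible by Lagrange.
The subgroups of order 6 are: {e, r^2, r^4, r^6, r^8, r^10}; {e, r^4, r^8, r^2s, r^6s, r^10s}; {e, r^4, r^8, r^3s, r^7s, r^11s}; {e, r^4, r^8, s, r^4s, r^8s}; … (5 in all).
So G has 5 subgroups of order 6.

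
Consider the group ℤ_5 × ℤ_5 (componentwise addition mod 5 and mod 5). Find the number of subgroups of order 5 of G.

|G| = 25 and 5 | 25, so subgroups of order 5 are possible by Lagrange.
The subgroups of order 5 are: {(0,0), (0,1), (0,2), (0,3), (0,4)}; {(0,0), (1,0), (2,0), (3,0), (4,0)}; {(0,0), (1,1), (2,2), (3,3), (4,4)}; {(0,0), (1,2), (2,4), (3,1), (4,3)}; … (6 in all).
So G has 6 subgroups of order 5.

6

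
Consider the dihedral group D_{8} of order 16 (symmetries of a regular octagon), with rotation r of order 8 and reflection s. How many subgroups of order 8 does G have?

|G| = 16 and 8 | 16, so subgroups of order 8 are possible by Lagrange.
The subgroups of order 8 are: {e, r, r^2, r^3, r^4, r^5, r^6, r^7}; {e, r^2, r^4, r^6, s, r^2s, r^4s, r^6s}; {e, r^2, r^4, r^6, rs, r^3s, r^5s, r^7s}.
So G has 3 subgroups of order 8.

3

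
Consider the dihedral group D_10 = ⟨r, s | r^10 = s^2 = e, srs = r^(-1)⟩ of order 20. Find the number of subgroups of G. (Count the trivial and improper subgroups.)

|G| = 20, so by Lagrange every subgroup order divides 20. Divisors: 1, 2, 4, 5, 10, 20.
Subgroups by order — order 1: 1; order 2: 11; order 4: 5; order 5: 1; order 10: 3; order 20: 1.
Total: 1 + 11 + 5 + 1 + 3 + 1 = 22.

22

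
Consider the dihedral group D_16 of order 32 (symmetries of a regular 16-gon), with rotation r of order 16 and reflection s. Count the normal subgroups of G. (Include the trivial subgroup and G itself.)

8

G has 36 subgroups. Checking conjugation-invariance by order — order 1: 1/1 normal; order 2: 1/17 normal; order 4: 1/9 normal; order 8: 1/5 normal; order 16: 3/3 normal; order 32: 1/1 normal.
Total normal subgroups: 8.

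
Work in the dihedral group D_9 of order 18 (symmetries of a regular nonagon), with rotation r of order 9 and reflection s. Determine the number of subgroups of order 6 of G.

3

|G| = 18 and 6 | 18, so subgroups of order 6 are possible by Lagrange.
The subgroups of order 6 are: {e, r^3, r^6, r^2s, r^5s, r^8s}; {e, r^3, r^6, s, r^3s, r^6s}; {e, r^3, r^6, rs, r^4s, r^7s}.
So G has 3 subgroups of order 6.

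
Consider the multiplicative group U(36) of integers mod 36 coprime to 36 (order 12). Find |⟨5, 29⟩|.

6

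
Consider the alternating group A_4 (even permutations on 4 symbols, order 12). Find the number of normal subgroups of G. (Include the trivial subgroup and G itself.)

3

G has 10 subgroups. Checking conjugation-invariance by order — order 1: 1/1 normal; order 2: 0/3 normal; order 3: 0/4 normal; order 4: 1/1 normal; order 12: 1/1 normal.
Total normal subgroups: 3.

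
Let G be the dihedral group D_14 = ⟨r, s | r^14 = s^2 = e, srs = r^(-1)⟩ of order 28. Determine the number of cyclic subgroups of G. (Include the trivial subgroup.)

18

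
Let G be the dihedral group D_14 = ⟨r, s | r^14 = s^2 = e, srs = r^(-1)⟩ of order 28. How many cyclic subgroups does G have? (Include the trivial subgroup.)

18

A cyclic subgroup of order d is generated by each of its φ(d) elements of order d, so the cyclic subgroups of order d number (#elements of order d)/φ(d).
Cyclic subgroups by order — order 1: 1; order 2: 15; order 7: 1; order 14: 1.
Total: 18.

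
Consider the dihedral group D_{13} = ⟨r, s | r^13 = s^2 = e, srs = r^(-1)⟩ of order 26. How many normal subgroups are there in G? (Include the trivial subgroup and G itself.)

3

G has 16 subgroups. Checking conjugation-invariance by order — order 1: 1/1 normal; order 2: 0/13 normal; order 13: 1/1 normal; order 26: 1/1 normal.
Total normal subgroups: 3.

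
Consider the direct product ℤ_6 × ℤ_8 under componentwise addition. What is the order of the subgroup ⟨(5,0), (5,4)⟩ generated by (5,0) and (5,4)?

|⟨(5,0)⟩| = 6 and |⟨(5,4)⟩| = 6, so |H| is a multiple of lcm(6, 6) = 6 and divides |G| = 48.
Closing under the operation: H = {(0,0), (0,4), (1,0), (1,4), (2,0), (2,4), (3,0), (3,4), (4,0), (4,4), (5,0), (5,4)}, so |H| = 12.

12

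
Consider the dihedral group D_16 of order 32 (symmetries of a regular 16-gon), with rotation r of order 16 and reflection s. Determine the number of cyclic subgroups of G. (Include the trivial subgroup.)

21

A cyclic subgroup of order d is generated by each of its φ(d) elements of order d, so the cyclic subgroups of order d number (#elements of order d)/φ(d).
Cyclic subgroups by order — order 1: 1; order 2: 17; order 4: 1; order 8: 1; order 16: 1.
Total: 21.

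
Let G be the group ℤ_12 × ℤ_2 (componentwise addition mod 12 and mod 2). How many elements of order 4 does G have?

An element (a,b) has order lcm(ord(a), ord(b)); count pairs with lcm equal to 4.
Enumerating gives 4 such elements.

4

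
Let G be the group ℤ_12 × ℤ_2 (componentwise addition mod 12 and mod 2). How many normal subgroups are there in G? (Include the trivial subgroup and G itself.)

G is abelian, so every subgroup is normal.
G has 16 subgroups in total, hence 16 normal subgroups.

16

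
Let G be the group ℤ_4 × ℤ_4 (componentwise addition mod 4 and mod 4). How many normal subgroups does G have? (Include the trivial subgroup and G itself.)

15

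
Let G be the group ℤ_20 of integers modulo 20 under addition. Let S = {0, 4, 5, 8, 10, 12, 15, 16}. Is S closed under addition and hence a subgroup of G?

|S| = 8 does not divide |G| = 20, so by Lagrange S is not a subgroup.

No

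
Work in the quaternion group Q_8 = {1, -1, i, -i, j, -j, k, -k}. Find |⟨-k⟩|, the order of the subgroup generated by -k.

Computing powers of -k: the smallest k with (-k)^k = e is k = 4.

4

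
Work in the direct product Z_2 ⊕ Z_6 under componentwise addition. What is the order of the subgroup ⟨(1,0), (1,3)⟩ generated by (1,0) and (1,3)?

4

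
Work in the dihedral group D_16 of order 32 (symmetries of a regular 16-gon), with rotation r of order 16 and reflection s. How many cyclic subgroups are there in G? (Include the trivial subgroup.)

Each element a generates a cyclic subgroup ⟨a⟩; distinct elements may generate the same one (a cyclic group of order d has φ(d) generators).
Cyclic subgroups by order — order 1: 1; order 2: 17; order 4: 1; order 8: 1; order 16: 1.
Total: 21.

21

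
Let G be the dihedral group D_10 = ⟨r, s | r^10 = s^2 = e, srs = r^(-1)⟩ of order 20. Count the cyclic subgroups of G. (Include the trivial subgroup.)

14

Group the elements of G by the cyclic subgroup they generate; each cyclic subgroup of order d accounts for φ(d) elements.
Cyclic subgroups by order — order 1: 1; order 2: 11; order 5: 1; order 10: 1.
Total: 14.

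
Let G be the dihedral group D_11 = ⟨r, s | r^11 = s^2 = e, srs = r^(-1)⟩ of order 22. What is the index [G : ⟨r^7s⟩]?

|⟨r^7s⟩| = 2 and |G| = 22.
By Lagrange, [G : H] = |G|/|H| = 22/2 = 11.

11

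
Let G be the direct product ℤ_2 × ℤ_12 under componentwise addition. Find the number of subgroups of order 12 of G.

3

|G| = 24 and 12 | 24, so subgroups of order 12 are possible by Lagrange.
The subgroups of order 12 are: {(0,0), (0,1), (0,2), (0,3), (0,4), (0,5), (0,6), (0,7), (0,8), (0,9), (0,10), (0,11)}; {(0,0), (0,2), (0,4), (0,6), (0,8), (0,10), (1,0), (1,2), (1,4), (1,6), (1,8), (1,10)}; {(0,0), (0,2), (0,4), (0,6), (0,8), (0,10), (1,1), (1,3), (1,5), (1,7), (1,9), (1,11)}.
So G has 3 subgroups of order 12.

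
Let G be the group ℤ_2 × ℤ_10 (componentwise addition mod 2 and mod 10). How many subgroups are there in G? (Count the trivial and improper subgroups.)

|G| = 20, so by Lagrange every subgroup order divides 20. Divisors: 1, 2, 4, 5, 10, 20.
Subgroups by order — order 1: 1; order 2: 3; order 4: 1; order 5: 1; order 10: 3; order 20: 1.
Total: 1 + 3 + 1 + 1 + 3 + 1 = 10.

10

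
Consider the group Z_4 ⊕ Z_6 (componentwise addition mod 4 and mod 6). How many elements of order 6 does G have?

6

An element (a,b) has order lcm(ord(a), ord(b)); count pairs with lcm equal to 6.
Enumerating gives 6 such elements.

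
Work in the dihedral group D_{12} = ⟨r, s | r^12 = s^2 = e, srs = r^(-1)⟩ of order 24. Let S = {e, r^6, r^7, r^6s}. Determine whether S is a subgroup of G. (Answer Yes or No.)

No

r^7 ∈ S but its inverse r^5 ∉ S, so S is not a subgroup.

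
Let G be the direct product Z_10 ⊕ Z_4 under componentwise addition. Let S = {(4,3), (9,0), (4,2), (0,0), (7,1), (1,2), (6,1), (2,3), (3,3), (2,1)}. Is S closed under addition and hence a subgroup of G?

No

(9,0) ∈ S but its inverse (1,0) ∉ S, so S is not a subgroup.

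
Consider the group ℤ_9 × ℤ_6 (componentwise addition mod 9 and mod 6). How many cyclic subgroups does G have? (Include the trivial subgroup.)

16

A cyclic subgroup of order d is generated by each of its φ(d) elements of order d, so the cyclic subgroups of order d number (#elements of order d)/φ(d).
Cyclic subgroups by order — order 1: 1; order 2: 1; order 3: 4; order 6: 4; order 9: 3; order 18: 3.
Total: 16.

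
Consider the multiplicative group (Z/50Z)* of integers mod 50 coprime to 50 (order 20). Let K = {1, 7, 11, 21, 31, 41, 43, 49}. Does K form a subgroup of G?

No

|K| = 8 does not divide |G| = 20, so by Lagrange K is not a subgroup.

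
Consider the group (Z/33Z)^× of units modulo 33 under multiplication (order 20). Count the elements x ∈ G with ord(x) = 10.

12

Enumerating element orders in G gives 12 elements of order 10.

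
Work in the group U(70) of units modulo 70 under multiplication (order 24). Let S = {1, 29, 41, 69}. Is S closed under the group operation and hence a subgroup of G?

|S| = 4 divides |G| = 24, consistent with Lagrange.
S contains the identity, every element's inverse is in S, and S is closed under ·: it is a subgroup.

Yes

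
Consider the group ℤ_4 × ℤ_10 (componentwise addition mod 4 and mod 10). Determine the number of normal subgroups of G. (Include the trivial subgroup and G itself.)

G is abelian, so every subgroup is normal.
G has 16 subgroups in total, hence 16 normal subgroups.

16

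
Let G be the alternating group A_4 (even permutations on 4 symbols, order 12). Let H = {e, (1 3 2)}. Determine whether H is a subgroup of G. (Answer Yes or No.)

No

(1 3 2) ∈ H but its inverse (1 2 3) ∉ H, so H is not a subgroup.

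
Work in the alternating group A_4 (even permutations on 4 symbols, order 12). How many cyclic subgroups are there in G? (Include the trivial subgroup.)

A cyclic subgroup of order d is generated by each of its φ(d) elements of order d, so the cyclic subgroups of order d number (#elements of order d)/φ(d).
Cyclic subgroups by order — order 1: 1; order 2: 3; order 3: 4.
Total: 8.

8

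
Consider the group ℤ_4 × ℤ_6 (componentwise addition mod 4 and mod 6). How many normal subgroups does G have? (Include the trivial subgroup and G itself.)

G is abelian, so every subgroup is normal.
G has 16 subgroups in total, hence 16 normal subgroups.

16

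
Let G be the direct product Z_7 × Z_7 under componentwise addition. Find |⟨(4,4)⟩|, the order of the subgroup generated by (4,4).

7

The order of (4,4) in Z_7 × Z_7 is lcm(ord(4) in Z_7, ord(4) in Z_7).
ord(4) = 7 and ord(4) = 7, so |⟨(4,4)⟩| = lcm(7, 7) = 7.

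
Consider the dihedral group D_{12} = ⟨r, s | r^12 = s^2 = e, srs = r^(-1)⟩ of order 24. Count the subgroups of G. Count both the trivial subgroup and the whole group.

|G| = 24, so by Lagrange every subgroup order divides 24. Divisors: 1, 2, 3, 4, 6, 8, 12, 24.
Subgroups by order — order 1: 1; order 2: 13; order 3: 1; order 4: 7; order 6: 5; order 8: 3; order 12: 3; order 24: 1.
Total: 1 + 13 + 1 + 7 + 5 + 3 + 3 + 1 = 34.

34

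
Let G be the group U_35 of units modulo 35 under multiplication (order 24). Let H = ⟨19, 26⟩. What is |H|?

12

|⟨19⟩| = 6 and |⟨26⟩| = 6, so |H| is a multiple of lcm(6, 6) = 6 and divides |G| = 24.
Closing under the operation: H = {1, 4, 6, 9, 11, 16, 19, 24, 26, 29, 31, 34}, so |H| = 12.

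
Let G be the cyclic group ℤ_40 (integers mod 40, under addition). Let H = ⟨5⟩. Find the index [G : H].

|⟨5⟩| = 8 and |G| = 40.
By Lagrange, [G : H] = |G|/|H| = 40/8 = 5.

5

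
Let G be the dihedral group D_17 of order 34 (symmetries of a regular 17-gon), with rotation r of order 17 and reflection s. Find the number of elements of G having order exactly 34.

0

No element of G has order 34 (even though 34 | 34).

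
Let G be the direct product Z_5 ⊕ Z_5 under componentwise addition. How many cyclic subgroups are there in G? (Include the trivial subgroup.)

A cyclic subgroup of order d is generated by each of its φ(d) elements of order d, so the cyclic subgroups of order d number (#elements of order d)/φ(d).
Cyclic subgroups by order — order 1: 1; order 5: 6.
Total: 7.

7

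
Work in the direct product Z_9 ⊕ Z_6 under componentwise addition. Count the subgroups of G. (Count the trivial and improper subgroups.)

|G| = 54, so by Lagrange every subgroup order divides 54. Divisors: 1, 2, 3, 6, 9, 18, 27, 54.
Subgroups by order — order 1: 1; order 2: 1; order 3: 4; order 6: 4; order 9: 4; order 18: 4; order 27: 1; order 54: 1.
Total: 1 + 1 + 4 + 4 + 4 + 4 + 1 + 1 = 20.

20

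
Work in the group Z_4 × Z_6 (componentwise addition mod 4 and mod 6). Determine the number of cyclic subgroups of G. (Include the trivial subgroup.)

12

A cyclic subgroup of order d is generated by each of its φ(d) elements of order d, so the cyclic subgroups of order d number (#elements of order d)/φ(d).
Cyclic subgroups by order — order 1: 1; order 2: 3; order 3: 1; order 4: 2; order 6: 3; order 12: 2.
Total: 12.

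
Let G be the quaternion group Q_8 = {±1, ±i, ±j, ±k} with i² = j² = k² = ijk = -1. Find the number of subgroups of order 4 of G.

3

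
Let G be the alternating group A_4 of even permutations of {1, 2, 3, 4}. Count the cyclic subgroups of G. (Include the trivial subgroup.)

A cyclic subgroup of order d is generated by each of its φ(d) elements of order d, so the cyclic subgroups of order d number (#elements of order d)/φ(d).
Cyclic subgroups by order — order 1: 1; order 2: 3; order 3: 4.
Total: 8.

8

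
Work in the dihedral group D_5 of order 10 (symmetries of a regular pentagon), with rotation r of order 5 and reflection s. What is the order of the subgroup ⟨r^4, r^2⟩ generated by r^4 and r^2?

|⟨r^4⟩| = 5 and |⟨r^2⟩| = 5, so |H| is a multiple of lcm(5, 5) = 5 and divides |G| = 10.
Closing under the operation: H = {e, r, r^2, r^3, r^4}, so |H| = 5.

5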